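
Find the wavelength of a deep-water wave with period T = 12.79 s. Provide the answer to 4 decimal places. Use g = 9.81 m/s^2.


L0 = g * T^2 / (2 * pi)
L0 = 9.81 * 12.79^2 / (2 * pi)
L0 = 9.81 * 163.5841 / 6.28319
L0 = 1604.7600 / 6.28319
L0 = 255.4055 m

255.4055


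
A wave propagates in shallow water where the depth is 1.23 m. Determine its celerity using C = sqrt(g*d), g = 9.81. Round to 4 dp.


Using the shallow-water approximation:
C = sqrt(g * d) = sqrt(9.81 * 1.23)
C = sqrt(12.0663)
C = 3.4737 m/s

3.4737


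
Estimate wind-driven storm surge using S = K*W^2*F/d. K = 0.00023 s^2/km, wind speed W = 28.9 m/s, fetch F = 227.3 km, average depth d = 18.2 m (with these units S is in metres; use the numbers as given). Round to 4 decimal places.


S = K * W^2 * F / d
W^2 = 28.9^2 = 835.21
S = 0.00023 * 835.21 * 227.3 / 18.2
Numerator = 0.00023 * 835.21 * 227.3 = 43.663944
S = 43.663944 / 18.2 = 2.3991 m

2.3991


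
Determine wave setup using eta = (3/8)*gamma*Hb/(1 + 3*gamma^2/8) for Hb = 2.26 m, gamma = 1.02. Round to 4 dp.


eta = (3/8) * gamma * Hb / (1 + 3*gamma^2/8)
Numerator = (3/8) * 1.02 * 2.26 = 0.864450
Denominator = 1 + 3*1.02^2/8 = 1 + 0.390150 = 1.390150
eta = 0.864450 / 1.390150
eta = 0.6218 m

0.6218


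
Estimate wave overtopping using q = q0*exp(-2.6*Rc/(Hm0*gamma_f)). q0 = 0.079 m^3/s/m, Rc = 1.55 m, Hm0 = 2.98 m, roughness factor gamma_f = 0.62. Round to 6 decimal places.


q = q0 * exp(-2.6 * Rc / (Hm0 * gamma_f))
Exponent = -2.6 * 1.55 / (2.98 * 0.62)
= -2.6 * 1.55 / 1.8476
= -2.181208
exp(-2.181208) = 0.112905
q = 0.079 * 0.112905
q = 0.008919 m^3/s/m

0.008919


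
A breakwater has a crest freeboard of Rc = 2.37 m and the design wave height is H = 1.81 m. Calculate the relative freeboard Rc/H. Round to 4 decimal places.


Relative freeboard = Rc / H
= 2.37 / 1.81
= 1.3094

1.3094


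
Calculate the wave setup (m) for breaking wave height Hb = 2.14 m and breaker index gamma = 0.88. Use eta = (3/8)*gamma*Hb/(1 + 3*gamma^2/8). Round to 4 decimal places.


eta = (3/8) * gamma * Hb / (1 + 3*gamma^2/8)
Numerator = (3/8) * 0.88 * 2.14 = 0.706200
Denominator = 1 + 3*0.88^2/8 = 1 + 0.290400 = 1.290400
eta = 0.706200 / 1.290400
eta = 0.5473 m

0.5473


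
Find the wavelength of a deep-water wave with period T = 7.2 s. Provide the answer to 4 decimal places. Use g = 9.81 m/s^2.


L0 = g * T^2 / (2 * pi)
L0 = 9.81 * 7.2^2 / (2 * pi)
L0 = 9.81 * 51.8400 / 6.28319
L0 = 508.5504 / 6.28319
L0 = 80.9383 m

80.9383


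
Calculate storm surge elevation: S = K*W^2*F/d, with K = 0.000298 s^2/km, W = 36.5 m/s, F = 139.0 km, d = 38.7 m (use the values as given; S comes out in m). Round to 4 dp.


S = K * W^2 * F / d
W^2 = 36.5^2 = 1332.25
S = 0.000298 * 1332.25 * 139.0 / 38.7
Numerator = 0.000298 * 1332.25 * 139.0 = 55.184459
S = 55.184459 / 38.7 = 1.4260 m

1.4260


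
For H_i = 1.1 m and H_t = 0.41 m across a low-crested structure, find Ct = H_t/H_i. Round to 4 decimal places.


Ct = H_t / H_i
Ct = 0.41 / 1.1
Ct = 0.3727

0.3727


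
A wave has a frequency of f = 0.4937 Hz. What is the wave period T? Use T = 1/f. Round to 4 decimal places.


T = 1 / f
T = 1 / 0.4937
T = 2.0255 s

2.0255


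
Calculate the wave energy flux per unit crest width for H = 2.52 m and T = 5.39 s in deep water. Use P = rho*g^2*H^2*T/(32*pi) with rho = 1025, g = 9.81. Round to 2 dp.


P = rho * g^2 * H^2 * T / (32 * pi)
P = 1025 * 9.81^2 * 2.52^2 * 5.39 / (32 * pi)
P = 1025 * 96.2361 * 6.3504 * 5.39 / 100.53096
P = 33585.50 W/m

33585.50


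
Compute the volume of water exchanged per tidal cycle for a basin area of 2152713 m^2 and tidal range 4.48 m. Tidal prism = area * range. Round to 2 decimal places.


Tidal prism = Area * Tidal range
P = 2152713 * 4.48
P = 9644154.24 m^3

9644154.24


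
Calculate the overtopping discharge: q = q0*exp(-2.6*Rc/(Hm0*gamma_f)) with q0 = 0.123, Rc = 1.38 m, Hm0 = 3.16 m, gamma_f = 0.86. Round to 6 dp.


q = q0 * exp(-2.6 * Rc / (Hm0 * gamma_f))
Exponent = -2.6 * 1.38 / (3.16 * 0.86)
= -2.6 * 1.38 / 2.7176
= -1.320283
exp(-1.320283) = 0.267060
q = 0.123 * 0.267060
q = 0.032848 m^3/s/m

0.032848


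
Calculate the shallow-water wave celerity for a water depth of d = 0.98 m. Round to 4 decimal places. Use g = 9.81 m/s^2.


Using the shallow-water approximation:
C = sqrt(g * d) = sqrt(9.81 * 0.98)
C = sqrt(9.6138)
C = 3.1006 m/s

3.1006


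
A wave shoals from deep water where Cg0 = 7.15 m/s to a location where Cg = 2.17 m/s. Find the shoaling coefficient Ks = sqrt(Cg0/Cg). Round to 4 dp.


Ks = sqrt(Cg0 / Cg)
Ks = sqrt(7.15 / 2.17)
Ks = sqrt(3.2949)
Ks = 1.8152

1.8152


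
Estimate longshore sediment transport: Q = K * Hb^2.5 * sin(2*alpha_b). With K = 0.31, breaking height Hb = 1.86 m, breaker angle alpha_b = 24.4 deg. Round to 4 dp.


Q = K * Hb^2.5 * sin(2 * alpha_b)
Hb^2.5 = 1.86^2.5 = 4.718265
sin(2 * 24.4) = sin(48.8) = 0.752415
Q = 0.31 * 4.718265 * 0.752415
Q = 1.1005 m^3/s

1.1005


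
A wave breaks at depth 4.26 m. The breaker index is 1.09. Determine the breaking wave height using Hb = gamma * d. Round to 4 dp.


Hb = gamma * d
Hb = 1.09 * 4.26
Hb = 4.6434 m

4.6434


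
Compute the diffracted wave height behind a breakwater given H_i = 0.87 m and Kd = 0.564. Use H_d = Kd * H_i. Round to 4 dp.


H_d = Kd * H_i
H_d = 0.564 * 0.87
H_d = 0.4907 m

0.4907


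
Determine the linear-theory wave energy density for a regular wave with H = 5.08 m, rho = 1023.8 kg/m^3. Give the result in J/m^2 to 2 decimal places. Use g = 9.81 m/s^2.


E = (1/8) * rho * g * H^2
E = (1/8) * 1023.8 * 9.81 * 5.08^2
E = 0.125 * 1023.8 * 9.81 * 25.8064
E = 32398.25 J/m^2

32398.25


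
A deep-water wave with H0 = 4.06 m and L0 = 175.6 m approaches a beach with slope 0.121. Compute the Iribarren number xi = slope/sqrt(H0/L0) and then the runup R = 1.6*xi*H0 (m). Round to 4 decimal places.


xi = slope / sqrt(H0/L0)
H0/L0 = 4.06/175.6 = 0.023121
sqrt(0.023121) = 0.152055
xi = 0.121 / 0.152055 = 0.795765
R = 1.6 * xi * H0 = 1.6 * 0.795765 * 4.06
R = 5.1693 m

5.1693


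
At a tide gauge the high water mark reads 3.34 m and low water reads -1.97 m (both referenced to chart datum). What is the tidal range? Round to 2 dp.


Tidal range = High water - Low water
Tidal range = 3.34 - (-1.97)
Tidal range = 5.31 m

5.31


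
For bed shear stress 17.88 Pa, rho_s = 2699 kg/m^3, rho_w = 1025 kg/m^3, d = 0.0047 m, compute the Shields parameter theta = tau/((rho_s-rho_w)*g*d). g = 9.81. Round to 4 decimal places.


theta = tau / ((rho_s - rho_w) * g * d)
rho_s - rho_w = 2699 - 1025 = 1674
Denominator = 1674 * 9.81 * 0.0047 = 77.183118
theta = 17.88 / 77.183118
theta = 0.2317

0.2317


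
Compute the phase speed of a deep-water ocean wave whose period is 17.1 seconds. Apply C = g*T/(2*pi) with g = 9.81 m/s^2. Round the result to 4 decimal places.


We use the deep-water celerity formula:
C = g * T / (2 * pi)
C = 9.81 * 17.1 / (2 * 3.14159...)
C = 167.751000 / 6.283185
C = 26.6984 m/s

26.6984


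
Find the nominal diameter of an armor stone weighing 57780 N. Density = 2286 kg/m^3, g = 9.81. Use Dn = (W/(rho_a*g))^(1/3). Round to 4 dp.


V = W / (rho_a * g)
V = 57780 / (2286 * 9.81)
V = 57780 / 22425.66
V = 2.576513 m^3
Dn = V^(1/3) = 2.576513^(1/3)
Dn = 1.3709 m

1.3709


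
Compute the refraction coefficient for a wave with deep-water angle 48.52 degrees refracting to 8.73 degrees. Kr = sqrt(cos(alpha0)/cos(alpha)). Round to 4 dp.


Kr = sqrt(cos(alpha0) / cos(alpha))
cos(48.52) = 0.662359
cos(8.73) = 0.988415
Kr = sqrt(0.662359 / 0.988415)
Kr = sqrt(0.670122)
Kr = 0.8186

0.8186


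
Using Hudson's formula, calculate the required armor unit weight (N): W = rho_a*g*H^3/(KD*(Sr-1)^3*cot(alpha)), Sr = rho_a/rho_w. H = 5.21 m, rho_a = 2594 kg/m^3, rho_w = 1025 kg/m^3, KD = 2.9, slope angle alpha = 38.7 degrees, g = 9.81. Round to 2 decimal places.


Sr = rho_a / rho_w = 2594 / 1025 = 2.530732
(Sr - 1) = 1.530732
(Sr - 1)^3 = 3.586718
cot(38.7) = 1 / tan(38.7) = 1 / 0.801151 = 1.248204
Numerator = 2594 * 9.81 * 5.21^3 = 3598753.9041
Denominator = 2.9 * 3.586718 * 1.248204 = 12.983172
W = 3598753.9041 / 12.983172
W = 277186.03 N

277186.03


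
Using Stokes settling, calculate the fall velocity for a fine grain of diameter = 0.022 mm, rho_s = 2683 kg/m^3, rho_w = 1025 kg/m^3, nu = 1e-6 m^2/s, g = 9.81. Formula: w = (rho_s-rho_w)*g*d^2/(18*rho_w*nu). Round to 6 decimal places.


w = (rho_s - rho_w) * g * d^2 / (18 * rho_w * nu)
d = 0.022 mm = 0.000022 m
rho_s - rho_w = 2683 - 1025 = 1658
Numerator = 1658 * 9.81 * (0.000022)^2 = 0.000007872250
Denominator = 18 * 1025 * 1e-6 = 0.018450
w = 0.000427 m/s

0.000427


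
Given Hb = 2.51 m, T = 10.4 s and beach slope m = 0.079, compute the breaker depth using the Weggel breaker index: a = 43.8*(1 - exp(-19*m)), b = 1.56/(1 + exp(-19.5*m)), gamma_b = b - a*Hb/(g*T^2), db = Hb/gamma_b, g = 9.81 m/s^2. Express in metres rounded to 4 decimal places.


a = 43.8 * (1 - exp(-19 * m))
exp(-19 * 0.079) = exp(-1.5010) = 0.222907
a = 43.8 * (1 - 0.222907) = 34.036667
b = 1.56 / (1 + exp(-19.5 * m))
exp(-19.5 * 0.079) = exp(-1.5405) = 0.214274
b = 1.56 / (1 + 0.214274) = 1.284718
Hb / (g * T^2) = 2.51 / (9.81 * 10.4^2) = 2.51 / 1061.0496 = 0.00236558
gamma_b = b - a * Hb/(g*T^2) = 1.284718 - 34.036667 * 0.00236558 = 1.204202
db = Hb / gamma_b = 2.51 / 1.204202
db = 2.0844 m

2.0844


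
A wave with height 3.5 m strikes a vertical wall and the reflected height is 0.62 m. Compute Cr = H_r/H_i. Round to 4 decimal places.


Cr = H_r / H_i
Cr = 0.62 / 3.5
Cr = 0.1771

0.1771


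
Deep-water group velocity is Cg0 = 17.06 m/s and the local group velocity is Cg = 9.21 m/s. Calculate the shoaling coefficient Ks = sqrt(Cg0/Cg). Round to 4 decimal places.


Ks = sqrt(Cg0 / Cg)
Ks = sqrt(17.06 / 9.21)
Ks = sqrt(1.8523)
Ks = 1.3610

1.3610


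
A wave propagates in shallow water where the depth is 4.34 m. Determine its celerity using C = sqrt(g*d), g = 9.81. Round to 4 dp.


Using the shallow-water approximation:
C = sqrt(g * d) = sqrt(9.81 * 4.34)
C = sqrt(42.5754)
C = 6.5250 m/s

6.5250


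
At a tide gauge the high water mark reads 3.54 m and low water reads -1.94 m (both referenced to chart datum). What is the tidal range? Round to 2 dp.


Tidal range = High water - Low water
Tidal range = 3.54 - (-1.94)
Tidal range = 5.48 m

5.48


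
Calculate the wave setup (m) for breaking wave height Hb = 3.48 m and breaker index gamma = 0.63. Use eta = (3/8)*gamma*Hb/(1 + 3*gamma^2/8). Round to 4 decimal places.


eta = (3/8) * gamma * Hb / (1 + 3*gamma^2/8)
Numerator = (3/8) * 0.63 * 3.48 = 0.822150
Denominator = 1 + 3*0.63^2/8 = 1 + 0.148838 = 1.148838
eta = 0.822150 / 1.148838
eta = 0.7156 m

0.7156


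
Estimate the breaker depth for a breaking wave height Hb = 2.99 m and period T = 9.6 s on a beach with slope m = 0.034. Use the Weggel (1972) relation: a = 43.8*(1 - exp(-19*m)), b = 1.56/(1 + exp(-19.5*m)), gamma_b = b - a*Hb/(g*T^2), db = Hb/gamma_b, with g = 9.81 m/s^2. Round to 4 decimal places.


a = 43.8 * (1 - exp(-19 * m))
exp(-19 * 0.034) = exp(-0.6460) = 0.524138
a = 43.8 * (1 - 0.524138) = 20.842749
b = 1.56 / (1 + exp(-19.5 * m))
exp(-19.5 * 0.034) = exp(-0.6630) = 0.515303
b = 1.56 / (1 + 0.515303) = 1.029497
Hb / (g * T^2) = 2.99 / (9.81 * 9.6^2) = 2.99 / 904.0896 = 0.00330719
gamma_b = b - a * Hb/(g*T^2) = 1.029497 - 20.842749 * 0.00330719 = 0.960566
db = Hb / gamma_b = 2.99 / 0.960566
db = 3.1127 m

3.1127


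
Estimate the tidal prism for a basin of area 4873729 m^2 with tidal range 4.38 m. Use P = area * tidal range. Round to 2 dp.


Tidal prism = Area * Tidal range
P = 4873729 * 4.38
P = 21346933.02 m^3

21346933.02


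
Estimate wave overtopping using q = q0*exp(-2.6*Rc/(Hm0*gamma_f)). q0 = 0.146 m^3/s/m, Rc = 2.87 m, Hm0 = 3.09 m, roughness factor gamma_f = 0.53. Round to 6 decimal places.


q = q0 * exp(-2.6 * Rc / (Hm0 * gamma_f))
Exponent = -2.6 * 2.87 / (3.09 * 0.53)
= -2.6 * 2.87 / 1.6377
= -4.556390
exp(-4.556390) = 0.010500
q = 0.146 * 0.010500
q = 0.001533 m^3/s/m

0.001533


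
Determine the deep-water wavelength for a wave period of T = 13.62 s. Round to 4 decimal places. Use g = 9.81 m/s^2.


L0 = g * T^2 / (2 * pi)
L0 = 9.81 * 13.62^2 / (2 * pi)
L0 = 9.81 * 185.5044 / 6.28319
L0 = 1819.7982 / 6.28319
L0 = 289.6299 m

289.6299


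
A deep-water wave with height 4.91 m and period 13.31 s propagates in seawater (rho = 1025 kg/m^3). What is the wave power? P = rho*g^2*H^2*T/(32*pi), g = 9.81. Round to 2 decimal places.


P = rho * g^2 * H^2 * T / (32 * pi)
P = 1025 * 9.81^2 * 4.91^2 * 13.31 / (32 * pi)
P = 1025 * 96.2361 * 24.1081 * 13.31 / 100.53096
P = 314849.54 W/m

314849.54


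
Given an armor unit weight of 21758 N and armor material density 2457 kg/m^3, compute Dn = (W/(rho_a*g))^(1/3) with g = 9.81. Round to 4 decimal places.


V = W / (rho_a * g)
V = 21758 / (2457 * 9.81)
V = 21758 / 24103.17
V = 0.902703 m^3
Dn = V^(1/3) = 0.902703^(1/3)
Dn = 0.9665 m

0.9665


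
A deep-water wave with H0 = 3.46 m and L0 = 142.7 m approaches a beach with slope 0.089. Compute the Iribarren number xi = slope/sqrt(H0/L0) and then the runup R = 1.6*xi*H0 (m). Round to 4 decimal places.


xi = slope / sqrt(H0/L0)
H0/L0 = 3.46/142.7 = 0.024247
sqrt(0.024247) = 0.155713
xi = 0.089 / 0.155713 = 0.571563
R = 1.6 * xi * H0 = 1.6 * 0.571563 * 3.46
R = 3.1642 m

3.1642


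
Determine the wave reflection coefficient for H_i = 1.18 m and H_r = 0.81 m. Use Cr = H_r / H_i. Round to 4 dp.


Cr = H_r / H_i
Cr = 0.81 / 1.18
Cr = 0.6864

0.6864


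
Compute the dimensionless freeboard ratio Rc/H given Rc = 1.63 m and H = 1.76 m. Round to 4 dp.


Relative freeboard = Rc / H
= 1.63 / 1.76
= 0.9261

0.9261


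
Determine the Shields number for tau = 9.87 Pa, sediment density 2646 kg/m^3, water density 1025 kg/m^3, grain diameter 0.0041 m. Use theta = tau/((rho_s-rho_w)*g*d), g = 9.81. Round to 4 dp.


theta = tau / ((rho_s - rho_w) * g * d)
rho_s - rho_w = 2646 - 1025 = 1621
Denominator = 1621 * 9.81 * 0.0041 = 65.198241
theta = 9.87 / 65.198241
theta = 0.1514

0.1514


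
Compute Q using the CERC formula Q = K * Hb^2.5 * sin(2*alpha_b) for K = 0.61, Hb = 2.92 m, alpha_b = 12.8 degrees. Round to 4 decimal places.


Q = K * Hb^2.5 * sin(2 * alpha_b)
Hb^2.5 = 2.92^2.5 = 14.569919
sin(2 * 12.8) = sin(25.6) = 0.432086
Q = 0.61 * 14.569919 * 0.432086
Q = 3.8402 m^3/s

3.8402


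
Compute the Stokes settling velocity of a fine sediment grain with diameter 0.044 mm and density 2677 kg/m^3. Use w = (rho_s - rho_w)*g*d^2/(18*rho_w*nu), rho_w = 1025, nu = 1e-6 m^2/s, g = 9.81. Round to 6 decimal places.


w = (rho_s - rho_w) * g * d^2 / (18 * rho_w * nu)
d = 0.044 mm = 0.000044 m
rho_s - rho_w = 2677 - 1025 = 1652
Numerator = 1652 * 9.81 * (0.000044)^2 = 0.000031375048
Denominator = 18 * 1025 * 1e-6 = 0.018450
w = 0.001701 m/s

0.001701


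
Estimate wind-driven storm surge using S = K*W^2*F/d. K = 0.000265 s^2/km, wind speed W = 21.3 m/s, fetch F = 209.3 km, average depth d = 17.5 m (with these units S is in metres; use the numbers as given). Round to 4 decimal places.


S = K * W^2 * F / d
W^2 = 21.3^2 = 453.69
S = 0.000265 * 453.69 * 209.3 / 17.5
Numerator = 0.000265 * 453.69 * 209.3 = 25.163689
S = 25.163689 / 17.5 = 1.4379 m

1.4379


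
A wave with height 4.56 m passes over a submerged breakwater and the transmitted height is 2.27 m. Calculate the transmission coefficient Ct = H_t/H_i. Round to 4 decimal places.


Ct = H_t / H_i
Ct = 2.27 / 4.56
Ct = 0.4978

0.4978


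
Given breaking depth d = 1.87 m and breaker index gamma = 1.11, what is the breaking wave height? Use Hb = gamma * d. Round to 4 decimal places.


Hb = gamma * d
Hb = 1.11 * 1.87
Hb = 2.0757 m

2.0757


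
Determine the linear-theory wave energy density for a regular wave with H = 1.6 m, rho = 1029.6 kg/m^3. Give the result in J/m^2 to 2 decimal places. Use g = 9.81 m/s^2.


E = (1/8) * rho * g * H^2
E = (1/8) * 1029.6 * 9.81 * 1.6^2
E = 0.125 * 1029.6 * 9.81 * 2.5600
E = 3232.12 J/m^2

3232.12


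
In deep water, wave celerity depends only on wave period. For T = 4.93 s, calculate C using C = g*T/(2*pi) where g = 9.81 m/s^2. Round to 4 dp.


We use the deep-water celerity formula:
C = g * T / (2 * pi)
C = 9.81 * 4.93 / (2 * 3.14159...)
C = 48.363300 / 6.283185
C = 7.6973 m/s

7.6973


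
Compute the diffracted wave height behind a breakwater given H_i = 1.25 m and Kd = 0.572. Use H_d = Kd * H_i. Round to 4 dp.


H_d = Kd * H_i
H_d = 0.572 * 1.25
H_d = 0.7150 m

0.7150


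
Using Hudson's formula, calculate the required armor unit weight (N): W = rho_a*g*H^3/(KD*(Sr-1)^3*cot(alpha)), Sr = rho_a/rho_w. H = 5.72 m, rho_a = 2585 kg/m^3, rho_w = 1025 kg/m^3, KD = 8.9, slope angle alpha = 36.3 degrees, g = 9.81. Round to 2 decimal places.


Sr = rho_a / rho_w = 2585 / 1025 = 2.521951
(Sr - 1) = 1.521951
(Sr - 1)^3 = 3.525350
cot(36.3) = 1 / tan(36.3) = 1 / 0.734573 = 1.361335
Numerator = 2585 * 9.81 * 5.72^3 = 4745889.7076
Denominator = 8.9 * 3.525350 * 1.361335 = 42.712720
W = 4745889.7076 / 42.712720
W = 111111.86 N

111111.86


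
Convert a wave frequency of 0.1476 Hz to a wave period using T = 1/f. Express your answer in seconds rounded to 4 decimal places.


T = 1 / f
T = 1 / 0.1476
T = 6.7751 s

6.7751


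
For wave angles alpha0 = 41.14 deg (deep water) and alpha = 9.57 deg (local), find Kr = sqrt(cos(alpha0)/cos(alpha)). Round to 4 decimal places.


Kr = sqrt(cos(alpha0) / cos(alpha))
cos(41.14) = 0.753104
cos(9.57) = 0.986083
Kr = sqrt(0.753104 / 0.986083)
Kr = sqrt(0.763733)
Kr = 0.8739

0.8739


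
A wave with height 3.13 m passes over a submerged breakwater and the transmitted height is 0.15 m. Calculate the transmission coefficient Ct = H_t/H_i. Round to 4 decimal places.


Ct = H_t / H_i
Ct = 0.15 / 3.13
Ct = 0.0479

0.0479


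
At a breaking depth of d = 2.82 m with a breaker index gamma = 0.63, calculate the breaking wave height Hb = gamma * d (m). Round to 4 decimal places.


Hb = gamma * d
Hb = 0.63 * 2.82
Hb = 1.7766 m

1.7766


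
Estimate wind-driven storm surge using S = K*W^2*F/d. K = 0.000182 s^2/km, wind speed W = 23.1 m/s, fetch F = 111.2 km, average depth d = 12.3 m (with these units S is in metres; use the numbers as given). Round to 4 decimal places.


S = K * W^2 * F / d
W^2 = 23.1^2 = 533.61
S = 0.000182 * 533.61 * 111.2 / 12.3
Numerator = 0.000182 * 533.61 * 111.2 = 10.799413
S = 10.799413 / 12.3 = 0.8780 m

0.8780


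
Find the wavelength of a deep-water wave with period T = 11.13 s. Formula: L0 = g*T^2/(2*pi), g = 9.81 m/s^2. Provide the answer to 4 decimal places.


L0 = g * T^2 / (2 * pi)
L0 = 9.81 * 11.13^2 / (2 * pi)
L0 = 9.81 * 123.8769 / 6.28319
L0 = 1215.2324 / 6.28319
L0 = 193.4102 m

193.4102


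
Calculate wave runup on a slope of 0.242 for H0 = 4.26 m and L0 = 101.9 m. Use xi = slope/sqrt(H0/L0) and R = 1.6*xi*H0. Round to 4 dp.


xi = slope / sqrt(H0/L0)
H0/L0 = 4.26/101.9 = 0.041806
sqrt(0.041806) = 0.204464
xi = 0.242 / 0.204464 = 1.183580
R = 1.6 * xi * H0 = 1.6 * 1.183580 * 4.26
R = 8.0673 m

8.0673


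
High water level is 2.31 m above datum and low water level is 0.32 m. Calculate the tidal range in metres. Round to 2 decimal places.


Tidal range = High water - Low water
Tidal range = 2.31 - (0.32)
Tidal range = 1.99 m

1.99


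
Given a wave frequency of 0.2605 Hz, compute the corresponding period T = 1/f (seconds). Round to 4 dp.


T = 1 / f
T = 1 / 0.2605
T = 3.8388 s

3.8388


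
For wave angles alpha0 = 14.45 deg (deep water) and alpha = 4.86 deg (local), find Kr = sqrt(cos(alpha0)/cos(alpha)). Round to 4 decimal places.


Kr = sqrt(cos(alpha0) / cos(alpha))
cos(14.45) = 0.968366
cos(4.86) = 0.996405
Kr = sqrt(0.968366 / 0.996405)
Kr = sqrt(0.971860)
Kr = 0.9858

0.9858


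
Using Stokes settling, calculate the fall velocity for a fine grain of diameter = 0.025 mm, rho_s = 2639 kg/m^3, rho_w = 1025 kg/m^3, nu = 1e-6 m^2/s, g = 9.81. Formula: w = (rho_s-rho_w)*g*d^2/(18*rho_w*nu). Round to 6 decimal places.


w = (rho_s - rho_w) * g * d^2 / (18 * rho_w * nu)
d = 0.025 mm = 0.000025 m
rho_s - rho_w = 2639 - 1025 = 1614
Numerator = 1614 * 9.81 * (0.000025)^2 = 0.000009895838
Denominator = 18 * 1025 * 1e-6 = 0.018450
w = 0.000536 m/s

0.000536


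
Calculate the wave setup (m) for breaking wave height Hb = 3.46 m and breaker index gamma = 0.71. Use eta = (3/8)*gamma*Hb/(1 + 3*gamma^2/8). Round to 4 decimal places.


eta = (3/8) * gamma * Hb / (1 + 3*gamma^2/8)
Numerator = (3/8) * 0.71 * 3.46 = 0.921225
Denominator = 1 + 3*0.71^2/8 = 1 + 0.189038 = 1.189038
eta = 0.921225 / 1.189038
eta = 0.7748 m

0.7748


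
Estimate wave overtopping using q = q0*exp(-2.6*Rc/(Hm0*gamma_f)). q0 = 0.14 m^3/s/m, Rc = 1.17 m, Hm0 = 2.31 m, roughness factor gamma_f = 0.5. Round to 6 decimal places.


q = q0 * exp(-2.6 * Rc / (Hm0 * gamma_f))
Exponent = -2.6 * 1.17 / (2.31 * 0.5)
= -2.6 * 1.17 / 1.1550
= -2.633766
exp(-2.633766) = 0.071808
q = 0.14 * 0.071808
q = 0.010053 m^3/s/m

0.010053


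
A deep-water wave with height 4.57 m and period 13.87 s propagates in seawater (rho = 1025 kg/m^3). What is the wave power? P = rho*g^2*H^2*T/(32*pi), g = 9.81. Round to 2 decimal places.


P = rho * g^2 * H^2 * T / (32 * pi)
P = 1025 * 9.81^2 * 4.57^2 * 13.87 / (32 * pi)
P = 1025 * 96.2361 * 20.8849 * 13.87 / 100.53096
P = 284230.64 W/m

284230.64


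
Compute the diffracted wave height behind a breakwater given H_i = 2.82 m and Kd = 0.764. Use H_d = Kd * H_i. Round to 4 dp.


H_d = Kd * H_i
H_d = 0.764 * 2.82
H_d = 2.1545 m

2.1545


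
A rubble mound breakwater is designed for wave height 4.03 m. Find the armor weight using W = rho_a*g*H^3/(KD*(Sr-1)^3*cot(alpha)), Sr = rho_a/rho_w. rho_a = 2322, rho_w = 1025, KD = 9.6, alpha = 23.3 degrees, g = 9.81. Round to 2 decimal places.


Sr = rho_a / rho_w = 2322 / 1025 = 2.265366
(Sr - 1) = 1.265366
(Sr - 1)^3 = 2.026041
cot(23.3) = 1 / tan(23.3) = 1 / 0.430668 = 2.321974
Numerator = 2322 * 9.81 * 4.03^3 = 1490892.6071
Denominator = 9.6 * 2.026041 * 2.321974 = 45.162391
W = 1490892.6071 / 45.162391
W = 33011.82 N

33011.82


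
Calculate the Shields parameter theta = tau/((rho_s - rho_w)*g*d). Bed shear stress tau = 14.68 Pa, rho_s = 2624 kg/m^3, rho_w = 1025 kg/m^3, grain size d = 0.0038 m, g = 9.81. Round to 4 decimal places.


theta = tau / ((rho_s - rho_w) * g * d)
rho_s - rho_w = 2624 - 1025 = 1599
Denominator = 1599 * 9.81 * 0.0038 = 59.607522
theta = 14.68 / 59.607522
theta = 0.2463

0.2463


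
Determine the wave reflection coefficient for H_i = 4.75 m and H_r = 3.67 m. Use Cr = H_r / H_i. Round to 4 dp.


Cr = H_r / H_i
Cr = 3.67 / 4.75
Cr = 0.7726

0.7726


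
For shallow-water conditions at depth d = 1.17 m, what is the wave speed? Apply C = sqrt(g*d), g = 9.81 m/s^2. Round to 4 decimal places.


Using the shallow-water approximation:
C = sqrt(g * d) = sqrt(9.81 * 1.17)
C = sqrt(11.4777)
C = 3.3879 m/s

3.3879


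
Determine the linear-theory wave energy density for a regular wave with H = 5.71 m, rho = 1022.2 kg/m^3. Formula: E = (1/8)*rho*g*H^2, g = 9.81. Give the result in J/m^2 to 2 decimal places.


E = (1/8) * rho * g * H^2
E = (1/8) * 1022.2 * 9.81 * 5.71^2
E = 0.125 * 1022.2 * 9.81 * 32.6041
E = 40868.35 J/m^2

40868.35


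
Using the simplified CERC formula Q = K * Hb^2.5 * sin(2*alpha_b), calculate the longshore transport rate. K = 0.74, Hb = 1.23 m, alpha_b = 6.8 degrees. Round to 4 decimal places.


Q = K * Hb^2.5 * sin(2 * alpha_b)
Hb^2.5 = 1.23^2.5 = 1.677887
sin(2 * 6.8) = sin(13.6) = 0.235142
Q = 0.74 * 1.677887 * 0.235142
Q = 0.2920 m^3/s

0.2920


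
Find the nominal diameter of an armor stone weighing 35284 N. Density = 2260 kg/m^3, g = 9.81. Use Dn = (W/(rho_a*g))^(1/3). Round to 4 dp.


V = W / (rho_a * g)
V = 35284 / (2260 * 9.81)
V = 35284 / 22170.60
V = 1.591477 m^3
Dn = V^(1/3) = 1.591477^(1/3)
Dn = 1.1675 m

1.1675


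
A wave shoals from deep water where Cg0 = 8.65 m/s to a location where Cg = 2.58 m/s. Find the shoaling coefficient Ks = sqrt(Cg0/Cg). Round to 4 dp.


Ks = sqrt(Cg0 / Cg)
Ks = sqrt(8.65 / 2.58)
Ks = sqrt(3.3527)
Ks = 1.8310

1.8310


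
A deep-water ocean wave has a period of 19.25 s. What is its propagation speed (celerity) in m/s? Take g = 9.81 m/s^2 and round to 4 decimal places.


We use the deep-water celerity formula:
C = g * T / (2 * pi)
C = 9.81 * 19.25 / (2 * 3.14159...)
C = 188.842500 / 6.283185
C = 30.0552 m/s

30.0552


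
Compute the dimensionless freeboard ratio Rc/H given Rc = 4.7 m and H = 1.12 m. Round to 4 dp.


Relative freeboard = Rc / H
= 4.7 / 1.12
= 4.1964

4.1964


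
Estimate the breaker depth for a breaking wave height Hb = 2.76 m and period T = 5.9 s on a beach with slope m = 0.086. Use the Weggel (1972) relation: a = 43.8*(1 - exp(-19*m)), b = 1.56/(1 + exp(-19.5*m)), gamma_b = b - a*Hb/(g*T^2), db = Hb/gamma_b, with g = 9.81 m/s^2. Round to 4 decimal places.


a = 43.8 * (1 - exp(-19 * m))
exp(-19 * 0.086) = exp(-1.6340) = 0.195147
a = 43.8 * (1 - 0.195147) = 35.252543
b = 1.56 / (1 + exp(-19.5 * m))
exp(-19.5 * 0.086) = exp(-1.6770) = 0.186934
b = 1.56 / (1 + 0.186934) = 1.314311
Hb / (g * T^2) = 2.76 / (9.81 * 5.9^2) = 2.76 / 341.4861 = 0.00808232
gamma_b = b - a * Hb/(g*T^2) = 1.314311 - 35.252543 * 0.00808232 = 1.029388
db = Hb / gamma_b = 2.76 / 1.029388
db = 2.6812 m

2.6812


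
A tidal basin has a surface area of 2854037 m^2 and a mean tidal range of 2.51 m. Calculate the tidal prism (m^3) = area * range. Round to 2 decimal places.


Tidal prism = Area * Tidal range
P = 2854037 * 2.51
P = 7163632.87 m^3

7163632.87


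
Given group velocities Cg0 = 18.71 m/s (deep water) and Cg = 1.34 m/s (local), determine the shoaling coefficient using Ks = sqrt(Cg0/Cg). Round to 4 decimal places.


Ks = sqrt(Cg0 / Cg)
Ks = sqrt(18.71 / 1.34)
Ks = sqrt(13.9627)
Ks = 3.7367

3.7367


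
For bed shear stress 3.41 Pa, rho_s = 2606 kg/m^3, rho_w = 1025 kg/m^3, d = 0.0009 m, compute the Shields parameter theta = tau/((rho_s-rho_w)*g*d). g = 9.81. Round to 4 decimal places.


theta = tau / ((rho_s - rho_w) * g * d)
rho_s - rho_w = 2606 - 1025 = 1581
Denominator = 1581 * 9.81 * 0.0009 = 13.958649
theta = 3.41 / 13.958649
theta = 0.2443

0.2443


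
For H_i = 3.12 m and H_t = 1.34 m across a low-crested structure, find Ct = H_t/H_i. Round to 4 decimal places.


Ct = H_t / H_i
Ct = 1.34 / 3.12
Ct = 0.4295

0.4295


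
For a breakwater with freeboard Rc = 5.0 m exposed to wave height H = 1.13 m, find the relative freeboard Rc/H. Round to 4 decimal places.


Relative freeboard = Rc / H
= 5.0 / 1.13
= 4.4248

4.4248


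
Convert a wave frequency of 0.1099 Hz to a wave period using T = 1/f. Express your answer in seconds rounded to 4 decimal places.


T = 1 / f
T = 1 / 0.1099
T = 9.0992 s

9.0992


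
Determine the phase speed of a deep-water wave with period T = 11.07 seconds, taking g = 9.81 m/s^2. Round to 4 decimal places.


We use the deep-water celerity formula:
C = g * T / (2 * pi)
C = 9.81 * 11.07 / (2 * 3.14159...)
C = 108.596700 / 6.283185
C = 17.2837 m/s

17.2837


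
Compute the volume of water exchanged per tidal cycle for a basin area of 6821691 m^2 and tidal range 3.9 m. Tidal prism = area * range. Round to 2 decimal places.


Tidal prism = Area * Tidal range
P = 6821691 * 3.9
P = 26604594.90 m^3

26604594.90


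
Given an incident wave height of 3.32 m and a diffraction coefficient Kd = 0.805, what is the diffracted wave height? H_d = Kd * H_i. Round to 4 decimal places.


H_d = Kd * H_i
H_d = 0.805 * 3.32
H_d = 2.6726 m

2.6726


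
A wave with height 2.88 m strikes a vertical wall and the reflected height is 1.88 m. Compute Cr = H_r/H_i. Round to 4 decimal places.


Cr = H_r / H_i
Cr = 1.88 / 2.88
Cr = 0.6528

0.6528


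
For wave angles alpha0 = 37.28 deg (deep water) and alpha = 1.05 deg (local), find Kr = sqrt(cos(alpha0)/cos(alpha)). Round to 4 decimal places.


Kr = sqrt(cos(alpha0) / cos(alpha))
cos(37.28) = 0.795685
cos(1.05) = 0.999832
Kr = sqrt(0.795685 / 0.999832)
Kr = sqrt(0.795819)
Kr = 0.8921

0.8921


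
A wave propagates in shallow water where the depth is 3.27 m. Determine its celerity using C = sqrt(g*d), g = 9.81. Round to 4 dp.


Using the shallow-water approximation:
C = sqrt(g * d) = sqrt(9.81 * 3.27)
C = sqrt(32.0787)
C = 5.6638 m/s

5.6638


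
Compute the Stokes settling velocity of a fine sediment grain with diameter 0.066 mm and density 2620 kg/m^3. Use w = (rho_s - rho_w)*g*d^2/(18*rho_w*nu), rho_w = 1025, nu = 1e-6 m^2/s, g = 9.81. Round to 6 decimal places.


w = (rho_s - rho_w) * g * d^2 / (18 * rho_w * nu)
d = 0.066 mm = 0.000066 m
rho_s - rho_w = 2620 - 1025 = 1595
Numerator = 1595 * 9.81 * (0.000066)^2 = 0.000068158114
Denominator = 18 * 1025 * 1e-6 = 0.018450
w = 0.003694 m/s

0.003694


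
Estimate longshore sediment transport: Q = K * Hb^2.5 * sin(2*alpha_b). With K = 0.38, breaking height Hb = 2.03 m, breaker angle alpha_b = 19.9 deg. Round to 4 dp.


Q = K * Hb^2.5 * sin(2 * alpha_b)
Hb^2.5 = 2.03^2.5 = 5.871379
sin(2 * 19.9) = sin(39.8) = 0.640110
Q = 0.38 * 5.871379 * 0.640110
Q = 1.4282 m^3/s

1.4282


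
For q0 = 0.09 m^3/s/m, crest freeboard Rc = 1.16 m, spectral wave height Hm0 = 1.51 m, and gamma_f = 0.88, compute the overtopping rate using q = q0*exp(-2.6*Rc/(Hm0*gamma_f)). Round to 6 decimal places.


q = q0 * exp(-2.6 * Rc / (Hm0 * gamma_f))
Exponent = -2.6 * 1.16 / (1.51 * 0.88)
= -2.6 * 1.16 / 1.3288
= -2.269717
exp(-2.269717) = 0.103341
q = 0.09 * 0.103341
q = 0.009301 m^3/s/m

0.009301


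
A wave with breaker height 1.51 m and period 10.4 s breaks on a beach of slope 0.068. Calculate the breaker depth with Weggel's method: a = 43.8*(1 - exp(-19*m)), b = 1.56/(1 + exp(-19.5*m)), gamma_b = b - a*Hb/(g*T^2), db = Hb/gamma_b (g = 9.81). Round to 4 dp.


a = 43.8 * (1 - exp(-19 * m))
exp(-19 * 0.068) = exp(-1.2920) = 0.274721
a = 43.8 * (1 - 0.274721) = 31.767229
b = 1.56 / (1 + exp(-19.5 * m))
exp(-19.5 * 0.068) = exp(-1.3260) = 0.265537
b = 1.56 / (1 + 0.265537) = 1.232678
Hb / (g * T^2) = 1.51 / (9.81 * 10.4^2) = 1.51 / 1061.0496 = 0.00142312
gamma_b = b - a * Hb/(g*T^2) = 1.232678 - 31.767229 * 0.00142312 = 1.187469
db = Hb / gamma_b = 1.51 / 1.187469
db = 1.2716 m

1.2716


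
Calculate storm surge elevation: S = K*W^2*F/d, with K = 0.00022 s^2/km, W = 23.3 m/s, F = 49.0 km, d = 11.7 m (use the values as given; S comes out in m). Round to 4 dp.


S = K * W^2 * F / d
W^2 = 23.3^2 = 542.89
S = 0.00022 * 542.89 * 49.0 / 11.7
Numerator = 0.00022 * 542.89 * 49.0 = 5.852354
S = 5.852354 / 11.7 = 0.5002 m

0.5002


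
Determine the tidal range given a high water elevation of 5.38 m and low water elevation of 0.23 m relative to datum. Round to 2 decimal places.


Tidal range = High water - Low water
Tidal range = 5.38 - (0.23)
Tidal range = 5.15 m

5.15


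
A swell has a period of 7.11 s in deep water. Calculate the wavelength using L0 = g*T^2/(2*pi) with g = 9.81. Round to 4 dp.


L0 = g * T^2 / (2 * pi)
L0 = 9.81 * 7.11^2 / (2 * pi)
L0 = 9.81 * 50.5521 / 6.28319
L0 = 495.9161 / 6.28319
L0 = 78.9275 m

78.9275


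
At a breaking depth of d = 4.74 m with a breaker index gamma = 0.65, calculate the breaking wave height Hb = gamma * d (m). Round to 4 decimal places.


Hb = gamma * d
Hb = 0.65 * 4.74
Hb = 3.0810 m

3.0810


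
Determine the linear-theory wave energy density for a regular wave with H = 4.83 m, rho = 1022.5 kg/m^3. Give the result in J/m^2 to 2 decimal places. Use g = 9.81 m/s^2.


E = (1/8) * rho * g * H^2
E = (1/8) * 1022.5 * 9.81 * 4.83^2
E = 0.125 * 1022.5 * 9.81 * 23.3289
E = 29250.72 J/m^2

29250.72


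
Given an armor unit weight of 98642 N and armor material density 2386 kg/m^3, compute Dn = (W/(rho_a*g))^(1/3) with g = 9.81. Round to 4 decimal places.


V = W / (rho_a * g)
V = 98642 / (2386 * 9.81)
V = 98642 / 23406.66
V = 4.214271 m^3
Dn = V^(1/3) = 4.214271^(1/3)
Dn = 1.6153 m

1.6153


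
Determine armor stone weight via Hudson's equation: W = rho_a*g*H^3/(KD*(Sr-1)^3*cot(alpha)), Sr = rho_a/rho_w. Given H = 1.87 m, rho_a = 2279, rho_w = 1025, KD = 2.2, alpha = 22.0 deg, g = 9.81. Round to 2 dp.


Sr = rho_a / rho_w = 2279 / 1025 = 2.223415
(Sr - 1) = 1.223415
(Sr - 1)^3 = 1.831138
cot(22.0) = 1 / tan(22.0) = 1 / 0.404026 = 2.475087
Numerator = 2279 * 9.81 * 1.87^3 = 146196.8961
Denominator = 2.2 * 1.831138 * 2.475087 = 9.970895
W = 146196.8961 / 9.970895
W = 14662.36 N

14662.36


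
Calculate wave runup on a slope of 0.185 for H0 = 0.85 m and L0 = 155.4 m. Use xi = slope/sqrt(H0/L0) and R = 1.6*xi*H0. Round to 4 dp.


xi = slope / sqrt(H0/L0)
H0/L0 = 0.85/155.4 = 0.005470
sqrt(0.005470) = 0.073958
xi = 0.185 / 0.073958 = 2.501427
R = 1.6 * xi * H0 = 1.6 * 2.501427 * 0.85
R = 3.4019 m

3.4019


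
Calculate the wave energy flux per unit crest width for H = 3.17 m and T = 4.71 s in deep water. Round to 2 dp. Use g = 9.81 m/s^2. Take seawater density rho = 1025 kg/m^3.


P = rho * g^2 * H^2 * T / (32 * pi)
P = 1025 * 9.81^2 * 3.17^2 * 4.71 / (32 * pi)
P = 1025 * 96.2361 * 10.0489 * 4.71 / 100.53096
P = 46440.99 W/m

46440.99


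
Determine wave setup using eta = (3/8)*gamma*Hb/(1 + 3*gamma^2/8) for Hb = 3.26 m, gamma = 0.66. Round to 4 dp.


eta = (3/8) * gamma * Hb / (1 + 3*gamma^2/8)
Numerator = (3/8) * 0.66 * 3.26 = 0.806850
Denominator = 1 + 3*0.66^2/8 = 1 + 0.163350 = 1.163350
eta = 0.806850 / 1.163350
eta = 0.6936 m

0.6936


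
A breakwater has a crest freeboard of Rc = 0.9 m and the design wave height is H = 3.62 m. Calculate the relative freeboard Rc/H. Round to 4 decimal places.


Relative freeboard = Rc / H
= 0.9 / 3.62
= 0.2486

0.2486


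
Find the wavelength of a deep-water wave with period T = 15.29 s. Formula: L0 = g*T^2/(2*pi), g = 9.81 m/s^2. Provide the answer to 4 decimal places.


L0 = g * T^2 / (2 * pi)
L0 = 9.81 * 15.29^2 / (2 * pi)
L0 = 9.81 * 233.7841 / 6.28319
L0 = 2293.4220 / 6.28319
L0 = 365.0095 m

365.0095


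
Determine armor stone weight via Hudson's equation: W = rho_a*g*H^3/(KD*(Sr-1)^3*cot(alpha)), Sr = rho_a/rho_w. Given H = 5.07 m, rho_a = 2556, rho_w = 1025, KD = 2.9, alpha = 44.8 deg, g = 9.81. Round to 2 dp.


Sr = rho_a / rho_w = 2556 / 1025 = 2.493659
(Sr - 1) = 1.493659
(Sr - 1)^3 = 3.332376
cot(44.8) = 1 / tan(44.8) = 1 / 0.993043 = 1.007006
Numerator = 2556 * 9.81 * 5.07^3 = 3267786.9560
Denominator = 2.9 * 3.332376 * 1.007006 = 9.731593
W = 3267786.9560 / 9.731593
W = 335791.57 N

335791.57


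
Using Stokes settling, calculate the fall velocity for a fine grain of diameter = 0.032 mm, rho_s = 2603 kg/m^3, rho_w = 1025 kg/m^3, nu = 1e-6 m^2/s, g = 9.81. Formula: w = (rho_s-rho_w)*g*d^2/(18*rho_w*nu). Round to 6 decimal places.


w = (rho_s - rho_w) * g * d^2 / (18 * rho_w * nu)
d = 0.032 mm = 0.000032 m
rho_s - rho_w = 2603 - 1025 = 1578
Numerator = 1578 * 9.81 * (0.000032)^2 = 0.000015851704
Denominator = 18 * 1025 * 1e-6 = 0.018450
w = 0.000859 m/s

0.000859


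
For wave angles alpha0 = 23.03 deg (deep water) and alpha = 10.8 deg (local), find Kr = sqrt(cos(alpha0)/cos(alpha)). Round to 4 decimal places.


Kr = sqrt(cos(alpha0) / cos(alpha))
cos(23.03) = 0.920300
cos(10.8) = 0.982287
Kr = sqrt(0.920300 / 0.982287)
Kr = sqrt(0.936895)
Kr = 0.9679

0.9679


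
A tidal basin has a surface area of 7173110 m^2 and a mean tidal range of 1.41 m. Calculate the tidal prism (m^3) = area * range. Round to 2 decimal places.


Tidal prism = Area * Tidal range
P = 7173110 * 1.41
P = 10114085.10 m^3

10114085.10


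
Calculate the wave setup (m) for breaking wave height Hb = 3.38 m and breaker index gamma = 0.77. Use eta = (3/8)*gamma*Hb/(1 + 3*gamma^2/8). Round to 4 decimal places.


eta = (3/8) * gamma * Hb / (1 + 3*gamma^2/8)
Numerator = (3/8) * 0.77 * 3.38 = 0.975975
Denominator = 1 + 3*0.77^2/8 = 1 + 0.222338 = 1.222338
eta = 0.975975 / 1.222338
eta = 0.7984 m

0.7984


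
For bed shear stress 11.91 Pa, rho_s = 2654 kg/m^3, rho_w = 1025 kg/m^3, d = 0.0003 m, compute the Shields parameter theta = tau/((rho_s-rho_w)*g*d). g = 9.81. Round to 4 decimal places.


theta = tau / ((rho_s - rho_w) * g * d)
rho_s - rho_w = 2654 - 1025 = 1629
Denominator = 1629 * 9.81 * 0.0003 = 4.794147
theta = 11.91 / 4.794147
theta = 2.4843

2.4843


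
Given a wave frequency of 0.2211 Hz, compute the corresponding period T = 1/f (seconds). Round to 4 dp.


T = 1 / f
T = 1 / 0.2211
T = 4.5228 s

4.5228


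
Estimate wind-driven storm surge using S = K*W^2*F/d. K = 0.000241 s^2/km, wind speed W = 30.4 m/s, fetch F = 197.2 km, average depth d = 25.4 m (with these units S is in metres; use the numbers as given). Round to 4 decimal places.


S = K * W^2 * F / d
W^2 = 30.4^2 = 924.16
S = 0.000241 * 924.16 * 197.2 / 25.4
Numerator = 0.000241 * 924.16 * 197.2 = 43.920889
S = 43.920889 / 25.4 = 1.7292 m

1.7292


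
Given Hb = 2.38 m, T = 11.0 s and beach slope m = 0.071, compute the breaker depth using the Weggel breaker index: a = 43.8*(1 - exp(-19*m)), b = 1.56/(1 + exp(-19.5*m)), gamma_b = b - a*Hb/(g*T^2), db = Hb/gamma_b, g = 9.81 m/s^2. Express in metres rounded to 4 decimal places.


a = 43.8 * (1 - exp(-19 * m))
exp(-19 * 0.071) = exp(-1.3490) = 0.259500
a = 43.8 * (1 - 0.259500) = 32.433916
b = 1.56 / (1 + exp(-19.5 * m))
exp(-19.5 * 0.071) = exp(-1.3845) = 0.250449
b = 1.56 / (1 + 0.250449) = 1.247552
Hb / (g * T^2) = 2.38 / (9.81 * 11.0^2) = 2.38 / 1187.0100 = 0.00200504
gamma_b = b - a * Hb/(g*T^2) = 1.247552 - 32.433916 * 0.00200504 = 1.182521
db = Hb / gamma_b = 2.38 / 1.182521
db = 2.0126 m

2.0126


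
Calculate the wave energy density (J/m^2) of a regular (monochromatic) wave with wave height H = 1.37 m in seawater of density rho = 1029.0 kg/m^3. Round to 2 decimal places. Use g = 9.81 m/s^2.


E = (1/8) * rho * g * H^2
E = (1/8) * 1029.0 * 9.81 * 1.37^2
E = 0.125 * 1029.0 * 9.81 * 1.8769
E = 2368.29 J/m^2

2368.29


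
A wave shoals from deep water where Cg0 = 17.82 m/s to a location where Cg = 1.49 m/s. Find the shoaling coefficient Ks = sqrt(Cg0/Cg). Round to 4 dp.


Ks = sqrt(Cg0 / Cg)
Ks = sqrt(17.82 / 1.49)
Ks = sqrt(11.9597)
Ks = 3.4583

3.4583


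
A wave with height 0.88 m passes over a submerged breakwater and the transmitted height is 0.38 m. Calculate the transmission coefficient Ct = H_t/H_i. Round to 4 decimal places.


Ct = H_t / H_i
Ct = 0.38 / 0.88
Ct = 0.4318

0.4318


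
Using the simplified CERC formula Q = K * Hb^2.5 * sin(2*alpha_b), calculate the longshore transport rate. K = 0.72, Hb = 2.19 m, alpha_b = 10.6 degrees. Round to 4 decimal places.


Q = K * Hb^2.5 * sin(2 * alpha_b)
Hb^2.5 = 2.19^2.5 = 7.097580
sin(2 * 10.6) = sin(21.2) = 0.361625
Q = 0.72 * 7.097580 * 0.361625
Q = 1.8480 m^3/s

1.8480


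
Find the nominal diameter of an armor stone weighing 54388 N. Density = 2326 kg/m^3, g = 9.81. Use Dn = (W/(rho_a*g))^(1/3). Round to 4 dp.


V = W / (rho_a * g)
V = 54388 / (2326 * 9.81)
V = 54388 / 22818.06
V = 2.383551 m^3
Dn = V^(1/3) = 2.383551^(1/3)
Dn = 1.3358 m

1.3358


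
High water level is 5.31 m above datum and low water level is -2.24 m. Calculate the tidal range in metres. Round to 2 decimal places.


Tidal range = High water - Low water
Tidal range = 5.31 - (-2.24)
Tidal range = 7.55 m

7.55


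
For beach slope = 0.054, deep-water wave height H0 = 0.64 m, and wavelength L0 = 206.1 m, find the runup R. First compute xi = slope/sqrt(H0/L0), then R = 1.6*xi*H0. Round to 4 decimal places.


xi = slope / sqrt(H0/L0)
H0/L0 = 0.64/206.1 = 0.003105
sqrt(0.003105) = 0.055725
xi = 0.054 / 0.055725 = 0.969042
R = 1.6 * xi * H0 = 1.6 * 0.969042 * 0.64
R = 0.9923 m

0.9923


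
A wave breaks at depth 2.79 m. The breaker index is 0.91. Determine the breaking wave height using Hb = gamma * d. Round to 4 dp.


Hb = gamma * d
Hb = 0.91 * 2.79
Hb = 2.5389 m

2.5389


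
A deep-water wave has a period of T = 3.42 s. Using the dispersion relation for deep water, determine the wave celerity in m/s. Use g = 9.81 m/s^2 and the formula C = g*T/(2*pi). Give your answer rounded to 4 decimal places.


We use the deep-water celerity formula:
C = g * T / (2 * pi)
C = 9.81 * 3.42 / (2 * 3.14159...)
C = 33.550200 / 6.283185
C = 5.3397 m/s

5.3397
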